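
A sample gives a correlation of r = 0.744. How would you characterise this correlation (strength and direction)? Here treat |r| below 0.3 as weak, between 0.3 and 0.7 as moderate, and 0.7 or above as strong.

r = 0.744 > 0 so the relationship is positive.
|r| = 0.744, which falls in the strong range.

strong positive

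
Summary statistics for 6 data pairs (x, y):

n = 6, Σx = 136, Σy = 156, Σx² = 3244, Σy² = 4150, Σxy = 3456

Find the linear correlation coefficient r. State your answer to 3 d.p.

r = (nΣxy − ΣxΣy) / √[(nΣx² − (Σx)²)(nΣy² − (Σy)²)]
Numerator: 6×3456 − 136×156 = -480
Denominator: √[(19464 − 18496)(24900 − 24336)] = √[968 × 564] = 738.8856
r = -480 / 738.8856 ≈ -0.650

-0.650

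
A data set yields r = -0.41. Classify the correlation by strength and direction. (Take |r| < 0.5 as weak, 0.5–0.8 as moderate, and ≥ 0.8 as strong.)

weak negative

r = -0.41 < 0 so the relationship is negative.
|r| = 0.41, which falls in the weak range.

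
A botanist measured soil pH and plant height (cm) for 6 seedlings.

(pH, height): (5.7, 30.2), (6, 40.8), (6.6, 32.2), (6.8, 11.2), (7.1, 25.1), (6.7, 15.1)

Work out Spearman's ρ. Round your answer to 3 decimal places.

-0.657

Rank pH: 1, 2, 3, 5, 6, 4
Rank height: 4, 6, 5, 1, 3, 2
d = rank(pH) − rank(height): -3, -4, -2, 4, 3, 2; Σd² = 58
ρ = 1 − 6Σd² / [n(n²−1)] = 1 − 6×58 / (6×35) = 1 − 348/210 ≈ -0.657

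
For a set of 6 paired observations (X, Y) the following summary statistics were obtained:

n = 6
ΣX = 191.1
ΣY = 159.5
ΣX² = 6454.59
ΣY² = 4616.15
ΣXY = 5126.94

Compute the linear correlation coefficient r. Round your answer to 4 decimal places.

0.1260

r = (nΣXY − ΣXΣY) / √[(nΣX² − (ΣX)²)(nΣY² − (ΣY)²)]
Numerator: 6×5126.94 − 191.1×159.5 = 281.19
Denominator: √[(38727.54 − 36519.21)(27696.9 − 25440.25)] = √[2208.33 × 2256.65] = 2232.3593
r = 281.19 / 2232.3593 ≈ 0.1260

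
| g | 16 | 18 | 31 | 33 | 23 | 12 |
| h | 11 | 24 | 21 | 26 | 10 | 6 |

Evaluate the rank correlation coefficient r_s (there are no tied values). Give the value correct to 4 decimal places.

0.7143

Rank g: 2, 3, 5, 6, 4, 1
Rank h: 3, 5, 4, 6, 2, 1
d = rank(g) − rank(h): -1, -2, 1, 0, 2, 0; Σd² = 10
ρ = 1 − 6Σd² / [n(n²−1)] = 1 − 6×10 / (6×35) = 1 − 60/210 ≈ 0.7143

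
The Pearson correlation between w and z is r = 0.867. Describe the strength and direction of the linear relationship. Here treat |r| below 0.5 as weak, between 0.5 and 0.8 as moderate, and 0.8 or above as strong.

strong positive

r = 0.867 > 0 so the relationship is positive.
|r| = 0.867, which falls in the strong range.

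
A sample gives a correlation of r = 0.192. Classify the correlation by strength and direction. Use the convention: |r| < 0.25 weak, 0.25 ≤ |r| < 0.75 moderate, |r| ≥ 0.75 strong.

r = 0.192 > 0 so the relationship is positive.
|r| = 0.192, which falls in the weak range.

weak positive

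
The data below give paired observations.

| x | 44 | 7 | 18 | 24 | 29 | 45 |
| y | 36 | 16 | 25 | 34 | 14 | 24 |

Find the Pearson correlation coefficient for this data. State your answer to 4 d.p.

0.4502

n = 6, Σx = 167, Σy = 149, Σx² = 5751, Σy² = 4105, Σxy = 4448
nΣxy − ΣxΣy = 26688 − 24883 = 1805
nΣx² − (Σx)² = 34506 − 27889 = 6617; nΣy² − (Σy)² = 24630 − 22201 = 2429
r = 1805 / √(6617 × 2429) = 1805 / 4009.0763 ≈ 0.4502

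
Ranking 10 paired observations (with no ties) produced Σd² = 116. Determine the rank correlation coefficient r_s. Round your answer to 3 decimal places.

0.297

ρ = 1 − 6Σd² / [n(n²−1)] = 1 − 6×116 / (10×99)
  = 1 − 696/990 = 1 − 0.7030 ≈ 0.297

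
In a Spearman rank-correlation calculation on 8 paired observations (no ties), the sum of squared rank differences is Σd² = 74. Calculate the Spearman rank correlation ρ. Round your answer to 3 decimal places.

ρ = 1 − 6Σd² / [n(n²−1)] = 1 − 6×74 / (8×63)
  = 1 − 444/504 = 1 − 0.8810 ≈ 0.119

0.119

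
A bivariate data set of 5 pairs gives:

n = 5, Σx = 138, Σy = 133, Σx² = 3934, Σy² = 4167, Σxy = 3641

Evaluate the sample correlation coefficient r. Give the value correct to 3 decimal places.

-0.106

r = (nΣxy − ΣxΣy) / √[(nΣx² − (Σx)²)(nΣy² − (Σy)²)]
Numerator: 5×3641 − 138×133 = -149
Denominator: √[(19670 − 19044)(20835 − 17689)] = √[626 × 3146] = 1403.3517
r = -149 / 1403.3517 ≈ -0.106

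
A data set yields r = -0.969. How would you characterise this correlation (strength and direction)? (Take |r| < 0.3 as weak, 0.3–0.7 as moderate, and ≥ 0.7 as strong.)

strong negative

r = -0.969 < 0 so the relationship is negative.
|r| = 0.969, which falls in the strong range.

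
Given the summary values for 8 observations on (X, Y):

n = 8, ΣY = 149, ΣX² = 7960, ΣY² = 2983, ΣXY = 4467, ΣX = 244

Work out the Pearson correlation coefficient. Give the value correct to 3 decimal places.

-0.236

r = (nΣXY − ΣXΣY) / √[(nΣX² − (ΣX)²)(nΣY² − (ΣY)²)]
Numerator: 8×4467 − 244×149 = -620
Denominator: √[(63680 − 59536)(23864 − 22201)] = √[4144 × 1663] = 2625.1613
r = -620 / 2625.1613 ≈ -0.236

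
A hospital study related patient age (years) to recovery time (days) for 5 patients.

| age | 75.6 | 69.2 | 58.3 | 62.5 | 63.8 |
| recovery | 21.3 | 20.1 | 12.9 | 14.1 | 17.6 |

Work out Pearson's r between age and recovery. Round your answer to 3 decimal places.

n = 5, Σx = 329.4, Σy = 86, Σx² = 21879.58, Σy² = 1532.68, Σxy = 5757.4
nΣxy − ΣxΣy = 28787 − 28328.4 = 458.6
nΣx² − (Σx)² = 109397.9 − 108504.36 = 893.54; nΣy² − (Σy)² = 7663.4 − 7396 = 267.4
r = 458.6 / √(893.54 × 267.4) = 458.6 / 488.8073 ≈ 0.938

0.938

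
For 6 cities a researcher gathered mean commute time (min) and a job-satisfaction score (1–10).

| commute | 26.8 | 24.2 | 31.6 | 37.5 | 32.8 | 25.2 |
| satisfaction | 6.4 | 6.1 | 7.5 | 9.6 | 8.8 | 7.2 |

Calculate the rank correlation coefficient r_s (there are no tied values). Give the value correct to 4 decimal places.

Rank commute: 3, 1, 4, 6, 5, 2
Rank satisfaction: 2, 1, 4, 6, 5, 3
d = rank(commute) − rank(satisfaction): 1, 0, 0, 0, 0, -1; Σd² = 2
ρ = 1 − 6Σd² / [n(n²−1)] = 1 − 6×2 / (6×35) = 1 − 12/210 ≈ 0.9429

0.9429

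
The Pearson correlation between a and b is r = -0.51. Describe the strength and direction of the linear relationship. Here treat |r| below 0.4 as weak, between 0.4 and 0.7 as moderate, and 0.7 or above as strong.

moderate negative

r = -0.51 < 0 so the relationship is negative.
|r| = 0.51, which falls in the moderate range.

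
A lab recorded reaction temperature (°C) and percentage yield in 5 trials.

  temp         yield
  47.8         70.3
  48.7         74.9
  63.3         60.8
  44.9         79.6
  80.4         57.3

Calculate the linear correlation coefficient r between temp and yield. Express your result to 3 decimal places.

n = 5, Σx = 285.1, Σy = 342.9, Σx² = 17143.59, Σy² = 23868.19, Σxy = 19037.57
nΣxy − ΣxΣy = 95187.85 − 97760.79 = -2572.94
nΣx² − (Σx)² = 85717.95 − 81282.01 = 4435.94; nΣy² − (Σy)² = 119340.95 − 117580.41 = 1760.54
r = -2572.94 / √(4435.94 × 1760.54) = -2572.94 / 2794.5751 ≈ -0.921

-0.921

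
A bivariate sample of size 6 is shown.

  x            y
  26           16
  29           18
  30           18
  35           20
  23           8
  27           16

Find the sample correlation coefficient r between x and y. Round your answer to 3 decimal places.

n = 6, Σx = 170, Σy = 96, Σx² = 4900, Σy² = 1624, Σxy = 2794
nΣxy − ΣxΣy = 16764 − 16320 = 444
nΣx² − (Σx)² = 29400 − 28900 = 500; nΣy² − (Σy)² = 9744 − 9216 = 528
r = 444 / √(500 × 528) = 444 / 513.8093 ≈ 0.864

0.864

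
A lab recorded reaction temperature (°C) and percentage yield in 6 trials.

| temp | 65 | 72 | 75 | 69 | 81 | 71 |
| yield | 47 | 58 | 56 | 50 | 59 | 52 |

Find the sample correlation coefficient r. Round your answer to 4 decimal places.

n = 6, Σx = 433, Σy = 322, Σx² = 31397, Σy² = 17394, Σxy = 23352
nΣxy − ΣxΣy = 140112 − 139426 = 686
nΣx² − (Σx)² = 188382 − 187489 = 893; nΣy² − (Σy)² = 104364 − 103684 = 680
r = 686 / √(893 × 680) = 686 / 779.2561 ≈ 0.8803

0.8803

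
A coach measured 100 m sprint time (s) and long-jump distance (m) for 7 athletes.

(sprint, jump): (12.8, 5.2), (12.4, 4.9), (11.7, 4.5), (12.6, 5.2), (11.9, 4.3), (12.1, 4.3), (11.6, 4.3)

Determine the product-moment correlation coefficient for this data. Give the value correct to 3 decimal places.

n = 7, Σx = 85.1, Σy = 32.7, Σx² = 1035.83, Σy² = 153.81, Σxy = 398.57
nΣxy − ΣxΣy = 2789.99 − 2782.77 = 7.22
nΣx² − (Σx)² = 7250.81 − 7242.01 = 8.8; nΣy² − (Σy)² = 1076.67 − 1069.29 = 7.38
r = 7.22 / √(8.8 × 7.38) = 7.22 / 8.0588 ≈ 0.896

0.896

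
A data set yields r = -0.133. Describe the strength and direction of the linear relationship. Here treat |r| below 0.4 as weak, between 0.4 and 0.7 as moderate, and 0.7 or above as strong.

r = -0.133 < 0 so the relationship is negative.
|r| = 0.133, which falls in the weak range.

weak negative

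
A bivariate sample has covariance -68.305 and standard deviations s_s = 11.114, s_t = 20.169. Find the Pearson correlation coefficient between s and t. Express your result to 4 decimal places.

-0.3047

r = Cov(s,t) / (s_s · s_t) = -68.305 / (11.114 × 20.169)
  = -68.305 / 224.1583 ≈ -0.3047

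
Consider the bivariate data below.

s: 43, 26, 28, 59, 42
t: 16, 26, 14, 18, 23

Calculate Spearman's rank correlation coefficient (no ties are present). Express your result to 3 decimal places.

-0.300

Rank s: 4, 1, 2, 5, 3
Rank t: 2, 5, 1, 3, 4
d = rank(s) − rank(t): 2, -4, 1, 2, -1; Σd² = 26
ρ = 1 − 6Σd² / [n(n²−1)] = 1 − 6×26 / (5×24) = 1 − 156/120 ≈ -0.300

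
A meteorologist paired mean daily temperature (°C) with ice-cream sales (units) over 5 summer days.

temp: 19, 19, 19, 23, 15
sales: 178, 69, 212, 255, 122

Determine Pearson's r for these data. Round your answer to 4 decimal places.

n = 5, Σx = 95, Σy = 836, Σx² = 1837, Σy² = 161298, Σxy = 16416
nΣxy − ΣxΣy = 82080 − 79420 = 2660
nΣx² − (Σx)² = 9185 − 9025 = 160; nΣy² − (Σy)² = 806490 − 698896 = 107594
r = 2660 / √(160 × 107594) = 2660 / 4149.1011 ≈ 0.6411

0.6411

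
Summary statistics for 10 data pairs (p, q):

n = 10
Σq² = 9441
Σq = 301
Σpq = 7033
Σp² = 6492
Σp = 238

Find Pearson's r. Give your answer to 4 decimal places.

r = (nΣpq − ΣpΣq) / √[(nΣp² − (Σp)²)(nΣq² − (Σq)²)]
Numerator: 10×7033 − 238×301 = -1308
Denominator: √[(64920 − 56644)(94410 − 90601)] = √[8276 × 3809] = 5614.5600
r = -1308 / 5614.5600 ≈ -0.2330

-0.2330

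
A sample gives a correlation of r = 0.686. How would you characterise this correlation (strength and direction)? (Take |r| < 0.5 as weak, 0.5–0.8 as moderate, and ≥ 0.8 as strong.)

r = 0.686 > 0 so the relationship is positive.
|r| = 0.686, which falls in the moderate range.

moderate positive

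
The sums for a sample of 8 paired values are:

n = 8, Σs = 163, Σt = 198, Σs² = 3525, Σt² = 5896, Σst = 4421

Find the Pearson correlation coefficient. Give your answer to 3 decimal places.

0.858

r = (nΣst − ΣsΣt) / √[(nΣs² − (Σs)²)(nΣt² − (Σt)²)]
Numerator: 8×4421 − 163×198 = 3094
Denominator: √[(28200 − 26569)(47168 − 39204)] = √[1631 × 7964] = 3604.0649
r = 3094 / 3604.0649 ≈ 0.858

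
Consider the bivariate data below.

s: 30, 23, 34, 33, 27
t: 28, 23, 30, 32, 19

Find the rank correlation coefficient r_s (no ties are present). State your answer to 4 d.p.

Rank s: 3, 1, 5, 4, 2
Rank t: 3, 2, 4, 5, 1
d = rank(s) − rank(t): 0, -1, 1, -1, 1; Σd² = 4
ρ = 1 − 6Σd² / [n(n²−1)] = 1 − 6×4 / (5×24) = 1 − 24/120 ≈ 0.8000

0.8000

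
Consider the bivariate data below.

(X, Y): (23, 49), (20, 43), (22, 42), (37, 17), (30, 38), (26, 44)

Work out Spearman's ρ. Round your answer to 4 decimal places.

Rank X: 3, 1, 2, 6, 5, 4
Rank Y: 6, 4, 3, 1, 2, 5
d = rank(X) − rank(Y): -3, -3, -1, 5, 3, -1; Σd² = 54
ρ = 1 − 6Σd² / [n(n²−1)] = 1 − 6×54 / (6×35) = 1 − 324/210 ≈ -0.5429

-0.5429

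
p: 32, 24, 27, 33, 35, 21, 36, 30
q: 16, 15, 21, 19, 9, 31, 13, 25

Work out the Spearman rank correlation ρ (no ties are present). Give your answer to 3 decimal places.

Rank p: 5, 2, 3, 6, 7, 1, 8, 4
Rank q: 4, 3, 6, 5, 1, 8, 2, 7
d = rank(p) − rank(q): 1, -1, -3, 1, 6, -7, 6, -3; Σd² = 142
ρ = 1 − 6Σd² / [n(n²−1)] = 1 − 6×142 / (8×63) = 1 − 852/504 ≈ -0.690

-0.690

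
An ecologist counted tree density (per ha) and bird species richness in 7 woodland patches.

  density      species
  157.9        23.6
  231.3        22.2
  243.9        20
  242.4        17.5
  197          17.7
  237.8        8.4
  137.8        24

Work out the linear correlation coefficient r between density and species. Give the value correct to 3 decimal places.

-0.584

n = 7, Σx = 1448.1, Σy = 133.4, Σx² = 311023.75, Σy² = 2715.9, Σxy = 26772.92
nΣxy − ΣxΣy = 187410.44 − 193176.54 = -5766.1
nΣx² − (Σx)² = 2177166.25 − 2096993.61 = 80172.64; nΣy² − (Σy)² = 19011.3 − 17795.56 = 1215.74
r = -5766.1 / √(80172.64 × 1215.74) = -5766.1 / 9872.6433 ≈ -0.584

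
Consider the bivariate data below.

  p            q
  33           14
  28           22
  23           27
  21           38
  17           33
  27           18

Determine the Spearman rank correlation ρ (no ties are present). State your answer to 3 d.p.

-0.886

Rank p: 6, 5, 3, 2, 1, 4
Rank q: 1, 3, 4, 6, 5, 2
d = rank(p) − rank(q): 5, 2, -1, -4, -4, 2; Σd² = 66
ρ = 1 − 6Σd² / [n(n²−1)] = 1 − 6×66 / (6×35) = 1 − 396/210 ≈ -0.886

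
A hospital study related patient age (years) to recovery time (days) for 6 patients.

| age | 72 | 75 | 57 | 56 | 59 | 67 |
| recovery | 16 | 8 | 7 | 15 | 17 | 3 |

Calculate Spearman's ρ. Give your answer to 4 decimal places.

Rank age: 5, 6, 2, 1, 3, 4
Rank recovery: 5, 3, 2, 4, 6, 1
d = rank(age) − rank(recovery): 0, 3, 0, -3, -3, 3; Σd² = 36
ρ = 1 − 6Σd² / [n(n²−1)] = 1 − 6×36 / (6×35) = 1 − 216/210 ≈ -0.0286

-0.0286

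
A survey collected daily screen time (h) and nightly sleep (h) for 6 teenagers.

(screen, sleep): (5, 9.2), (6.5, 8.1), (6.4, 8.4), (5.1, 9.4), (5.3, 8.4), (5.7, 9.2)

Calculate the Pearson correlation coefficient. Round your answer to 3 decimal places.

-0.743

n = 6, Σx = 34, Σy = 52.7, Σx² = 194.8, Σy² = 464.37, Σxy = 297.31
nΣxy − ΣxΣy = 1783.86 − 1791.8 = -7.94
nΣx² − (Σx)² = 1168.8 − 1156 = 12.8; nΣy² − (Σy)² = 2786.22 − 2777.29 = 8.93
r = -7.94 / √(12.8 × 8.93) = -7.94 / 10.6913 ≈ -0.743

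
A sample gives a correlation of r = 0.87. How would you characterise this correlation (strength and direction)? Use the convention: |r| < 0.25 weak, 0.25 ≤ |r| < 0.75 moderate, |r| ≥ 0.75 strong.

r = 0.87 > 0 so the relationship is positive.
|r| = 0.87, which falls in the strong range.

strong positive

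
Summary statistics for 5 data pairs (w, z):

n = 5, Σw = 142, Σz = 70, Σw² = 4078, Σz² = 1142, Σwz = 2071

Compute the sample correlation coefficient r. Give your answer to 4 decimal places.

r = (nΣwz − ΣwΣz) / √[(nΣw² − (Σw)²)(nΣz² − (Σz)²)]
Numerator: 5×2071 − 142×70 = 415
Denominator: √[(20390 − 20164)(5710 − 4900)] = √[226 × 810] = 427.8551
r = 415 / 427.8551 ≈ 0.9700

0.9700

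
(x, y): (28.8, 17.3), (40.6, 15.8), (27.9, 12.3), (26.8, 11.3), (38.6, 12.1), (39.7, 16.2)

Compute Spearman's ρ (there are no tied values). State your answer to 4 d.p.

0.4857

Rank x: 3, 6, 2, 1, 4, 5
Rank y: 6, 4, 3, 1, 2, 5
d = rank(x) − rank(y): -3, 2, -1, 0, 2, 0; Σd² = 18
ρ = 1 − 6Σd² / [n(n²−1)] = 1 − 6×18 / (6×35) = 1 − 108/210 ≈ 0.4857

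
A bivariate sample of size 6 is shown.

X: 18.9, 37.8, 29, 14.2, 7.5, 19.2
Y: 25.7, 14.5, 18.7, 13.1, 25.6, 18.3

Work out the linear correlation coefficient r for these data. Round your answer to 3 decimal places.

-0.484

n = 6, ΣX = 126.6, ΣY = 115.9, ΣX² = 3253.58, ΣY² = 2382.29, ΣXY = 2305.51
nΣXY − ΣXΣY = 13833.06 − 14672.94 = -839.88
nΣX² − (ΣX)² = 19521.48 − 16027.56 = 3493.92; nΣY² − (ΣY)² = 14293.74 − 13432.81 = 860.93
r = -839.88 / √(3493.92 × 860.93) = -839.88 / 1734.3646 ≈ -0.484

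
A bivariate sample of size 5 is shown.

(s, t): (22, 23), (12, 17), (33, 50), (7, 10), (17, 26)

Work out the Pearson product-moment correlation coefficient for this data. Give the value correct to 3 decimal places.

n = 5, Σs = 91, Σt = 126, Σs² = 2055, Σt² = 4094, Σst = 2872
nΣst − ΣsΣt = 14360 − 11466 = 2894
nΣs² − (Σs)² = 10275 − 8281 = 1994; nΣt² − (Σt)² = 20470 − 15876 = 4594
r = 2894 / √(1994 × 4594) = 2894 / 3026.6212 ≈ 0.956

0.956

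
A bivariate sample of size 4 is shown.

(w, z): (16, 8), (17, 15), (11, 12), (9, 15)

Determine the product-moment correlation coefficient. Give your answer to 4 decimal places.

n = 4, Σw = 53, Σz = 50, Σw² = 747, Σz² = 658, Σwz = 650
nΣwz − ΣwΣz = 2600 − 2650 = -50
nΣw² − (Σw)² = 2988 − 2809 = 179; nΣz² − (Σz)² = 2632 − 2500 = 132
r = -50 / √(179 × 132) = -50 / 153.7140 ≈ -0.3253

-0.3253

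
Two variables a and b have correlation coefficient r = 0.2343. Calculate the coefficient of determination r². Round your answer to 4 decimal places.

0.0549

r² = (0.2343)² = 0.0549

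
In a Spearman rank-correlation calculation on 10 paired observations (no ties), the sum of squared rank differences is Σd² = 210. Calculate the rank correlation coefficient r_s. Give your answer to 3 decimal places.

-0.273

ρ = 1 − 6Σd² / [n(n²−1)] = 1 − 6×210 / (10×99)
  = 1 − 1260/990 = 1 − 1.2727 ≈ -0.273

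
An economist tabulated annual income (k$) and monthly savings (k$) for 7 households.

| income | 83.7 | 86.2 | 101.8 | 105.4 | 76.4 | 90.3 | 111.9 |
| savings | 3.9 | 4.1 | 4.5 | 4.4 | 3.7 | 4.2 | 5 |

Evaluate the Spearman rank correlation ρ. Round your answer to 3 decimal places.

Rank income: 2, 3, 5, 6, 1, 4, 7
Rank savings: 2, 3, 6, 5, 1, 4, 7
d = rank(income) − rank(savings): 0, 0, -1, 1, 0, 0, 0; Σd² = 2
ρ = 1 − 6Σd² / [n(n²−1)] = 1 − 6×2 / (7×48) = 1 − 12/336 ≈ 0.964

0.964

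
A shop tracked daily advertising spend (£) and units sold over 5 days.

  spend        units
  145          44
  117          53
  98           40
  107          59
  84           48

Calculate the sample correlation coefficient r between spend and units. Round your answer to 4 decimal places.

n = 5, Σx = 551, Σy = 244, Σx² = 62823, Σy² = 12130, Σxy = 26846
nΣxy − ΣxΣy = 134230 − 134444 = -214
nΣx² − (Σx)² = 314115 − 303601 = 10514; nΣy² − (Σy)² = 60650 − 59536 = 1114
r = -214 / √(10514 × 1114) = -214 / 3422.3670 ≈ -0.0625

-0.0625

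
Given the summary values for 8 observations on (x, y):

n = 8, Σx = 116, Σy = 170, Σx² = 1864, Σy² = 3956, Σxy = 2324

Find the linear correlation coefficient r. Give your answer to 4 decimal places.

-0.5639

r = (nΣxy − ΣxΣy) / √[(nΣx² − (Σx)²)(nΣy² − (Σy)²)]
Numerator: 8×2324 − 116×170 = -1128
Denominator: √[(14912 − 13456)(31648 − 28900)] = √[1456 × 2748] = 2000.2720
r = -1128 / 2000.2720 ≈ -0.5639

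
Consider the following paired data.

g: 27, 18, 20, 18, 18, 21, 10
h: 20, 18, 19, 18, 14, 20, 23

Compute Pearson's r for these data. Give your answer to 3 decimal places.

-0.231

n = 7, Σg = 132, Σh = 132, Σg² = 2642, Σh² = 2534, Σgh = 2470
nΣgh − ΣgΣh = 17290 − 17424 = -134
nΣg² − (Σg)² = 18494 − 17424 = 1070; nΣh² − (Σh)² = 17738 − 17424 = 314
r = -134 / √(1070 × 314) = -134 / 579.6378 ≈ -0.231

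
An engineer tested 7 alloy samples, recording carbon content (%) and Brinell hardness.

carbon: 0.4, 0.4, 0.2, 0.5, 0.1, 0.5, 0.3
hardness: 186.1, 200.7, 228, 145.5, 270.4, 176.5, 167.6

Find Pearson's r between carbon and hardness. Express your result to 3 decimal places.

n = 7, Σx = 2.4, Σy = 1374.8, Σx² = 0.96, Σy² = 280426.12, Σxy = 438.64
nΣxy − ΣxΣy = 3070.48 − 3299.52 = -229.04
nΣx² − (Σx)² = 6.72 − 5.76 = 0.96; nΣy² − (Σy)² = 1962982.84 − 1890075.04 = 72907.8
r = -229.04 / √(0.96 × 72907.8) = -229.04 / 264.5590 ≈ -0.866

-0.866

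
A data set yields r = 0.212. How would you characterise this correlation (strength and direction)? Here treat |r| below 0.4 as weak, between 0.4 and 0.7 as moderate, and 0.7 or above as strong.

r = 0.212 > 0 so the relationship is positive.
|r| = 0.212, which falls in the weak range.

weak positive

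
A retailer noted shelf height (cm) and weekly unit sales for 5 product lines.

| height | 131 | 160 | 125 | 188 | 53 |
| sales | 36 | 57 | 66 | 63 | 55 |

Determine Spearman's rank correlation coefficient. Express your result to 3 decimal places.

0.200

Rank height: 3, 4, 2, 5, 1
Rank sales: 1, 3, 5, 4, 2
d = rank(height) − rank(sales): 2, 1, -3, 1, -1; Σd² = 16
ρ = 1 − 6Σd² / [n(n²−1)] = 1 − 6×16 / (5×24) = 1 − 96/120 ≈ 0.200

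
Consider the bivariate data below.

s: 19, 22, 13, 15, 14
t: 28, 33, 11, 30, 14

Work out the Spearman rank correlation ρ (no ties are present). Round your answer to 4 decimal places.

0.9000

Rank s: 4, 5, 1, 3, 2
Rank t: 3, 5, 1, 4, 2
d = rank(s) − rank(t): 1, 0, 0, -1, 0; Σd² = 2
ρ = 1 − 6Σd² / [n(n²−1)] = 1 − 6×2 / (5×24) = 1 − 12/120 ≈ 0.9000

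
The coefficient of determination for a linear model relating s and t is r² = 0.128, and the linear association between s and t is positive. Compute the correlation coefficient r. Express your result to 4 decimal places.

|r| = √0.128 = 0.3578
The association is positive, so r = 0.3578.

0.3578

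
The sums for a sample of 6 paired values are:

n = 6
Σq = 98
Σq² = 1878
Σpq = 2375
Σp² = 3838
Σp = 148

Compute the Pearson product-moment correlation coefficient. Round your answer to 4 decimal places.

r = (nΣpq − ΣpΣq) / √[(nΣp² − (Σp)²)(nΣq² − (Σq)²)]
Numerator: 6×2375 − 148×98 = -254
Denominator: √[(23028 − 21904)(11268 − 9604)] = √[1124 × 1664] = 1367.6023
r = -254 / 1367.6023 ≈ -0.1857

-0.1857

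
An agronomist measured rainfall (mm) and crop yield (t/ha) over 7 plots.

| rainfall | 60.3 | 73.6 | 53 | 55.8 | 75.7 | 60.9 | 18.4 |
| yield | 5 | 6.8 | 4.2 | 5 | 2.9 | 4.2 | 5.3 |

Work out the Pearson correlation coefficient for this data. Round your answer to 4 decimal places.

-0.1550

n = 7, Σx = 397.7, Σy = 33.4, Σx² = 24753.55, Σy² = 168.02, Σxy = 1876.41
nΣxy − ΣxΣy = 13134.87 − 13283.18 = -148.31
nΣx² − (Σx)² = 173274.85 − 158165.29 = 15109.56; nΣy² − (Σy)² = 1176.14 − 1115.56 = 60.58
r = -148.31 / √(15109.56 × 60.58) = -148.31 / 956.7325 ≈ -0.1550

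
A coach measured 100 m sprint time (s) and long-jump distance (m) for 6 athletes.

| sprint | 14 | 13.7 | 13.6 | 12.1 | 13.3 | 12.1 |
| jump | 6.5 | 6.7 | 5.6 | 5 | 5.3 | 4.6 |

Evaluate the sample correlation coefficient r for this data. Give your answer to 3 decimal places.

0.869

n = 6, Σx = 78.8, Σy = 33.7, Σx² = 1038.36, Σy² = 192.75, Σxy = 445.6
nΣxy − ΣxΣy = 2673.6 − 2655.56 = 18.04
nΣx² − (Σx)² = 6230.16 − 6209.44 = 20.72; nΣy² − (Σy)² = 1156.5 − 1135.69 = 20.81
r = 18.04 / √(20.72 × 20.81) = 18.04 / 20.7650 ≈ 0.869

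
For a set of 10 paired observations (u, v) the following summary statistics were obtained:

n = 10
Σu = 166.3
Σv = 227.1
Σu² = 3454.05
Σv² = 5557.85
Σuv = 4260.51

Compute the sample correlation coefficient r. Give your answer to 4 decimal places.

0.9215

r = (nΣuv − ΣuΣv) / √[(nΣu² − (Σu)²)(nΣv² − (Σv)²)]
Numerator: 10×4260.51 − 166.3×227.1 = 4838.37
Denominator: √[(34540.5 − 27655.69)(55578.5 − 51574.41)] = √[6884.81 × 4004.09] = 5250.4665
r = 4838.37 / 5250.4665 ≈ 0.9215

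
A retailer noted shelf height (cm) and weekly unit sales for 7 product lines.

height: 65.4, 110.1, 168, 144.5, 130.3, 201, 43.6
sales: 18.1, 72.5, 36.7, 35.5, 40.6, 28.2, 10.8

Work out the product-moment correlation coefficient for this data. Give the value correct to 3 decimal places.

0.305

n = 7, Σx = 862.9, Σy = 242.4, Σx² = 124783.47, Σy² = 10751.24, Σxy = 31890.6
nΣxy − ΣxΣy = 223234.2 − 209166.96 = 14067.24
nΣx² − (Σx)² = 873484.29 − 744596.41 = 128887.88; nΣy² − (Σy)² = 75258.68 − 58757.76 = 16500.92
r = 14067.24 / √(128887.88 × 16500.92) = 14067.24 / 46116.9014 ≈ 0.305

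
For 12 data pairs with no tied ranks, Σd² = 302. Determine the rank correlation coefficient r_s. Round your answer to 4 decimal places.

ρ = 1 − 6Σd² / [n(n²−1)] = 1 − 6×302 / (12×143)
  = 1 − 1812/1716 = 1 − 1.05594 ≈ -0.0559

-0.0559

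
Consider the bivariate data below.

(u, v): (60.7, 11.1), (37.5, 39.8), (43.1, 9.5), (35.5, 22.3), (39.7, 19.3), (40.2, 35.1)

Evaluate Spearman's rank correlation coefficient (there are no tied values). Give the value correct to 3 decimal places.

-0.657

Rank u: 6, 2, 5, 1, 3, 4
Rank v: 2, 6, 1, 4, 3, 5
d = rank(u) − rank(v): 4, -4, 4, -3, 0, -1; Σd² = 58
ρ = 1 − 6Σd² / [n(n²−1)] = 1 − 6×58 / (6×35) = 1 − 348/210 ≈ -0.657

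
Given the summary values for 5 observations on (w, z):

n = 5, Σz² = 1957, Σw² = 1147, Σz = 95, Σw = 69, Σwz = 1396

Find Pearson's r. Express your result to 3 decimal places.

0.494

r = (nΣwz − ΣwΣz) / √[(nΣw² − (Σw)²)(nΣz² − (Σz)²)]
Numerator: 5×1396 − 69×95 = 425
Denominator: √[(5735 − 4761)(9785 − 9025)] = √[974 × 760] = 860.3720
r = 425 / 860.3720 ≈ 0.494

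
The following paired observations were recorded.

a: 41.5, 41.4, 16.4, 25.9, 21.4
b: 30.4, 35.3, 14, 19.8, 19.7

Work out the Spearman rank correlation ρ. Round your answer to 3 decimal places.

0.900

Rank a: 5, 4, 1, 3, 2
Rank b: 4, 5, 1, 3, 2
d = rank(a) − rank(b): 1, -1, 0, 0, 0; Σd² = 2
ρ = 1 − 6Σd² / [n(n²−1)] = 1 − 6×2 / (5×24) = 1 − 12/120 ≈ 0.900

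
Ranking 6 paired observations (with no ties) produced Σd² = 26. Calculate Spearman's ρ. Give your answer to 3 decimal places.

0.257

ρ = 1 − 6Σd² / [n(n²−1)] = 1 − 6×26 / (6×35)
  = 1 − 156/210 = 1 − 0.7429 ≈ 0.257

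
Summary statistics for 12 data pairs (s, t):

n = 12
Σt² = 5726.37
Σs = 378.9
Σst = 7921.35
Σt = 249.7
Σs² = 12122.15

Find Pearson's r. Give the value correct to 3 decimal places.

r = (nΣst − ΣsΣt) / √[(nΣs² − (Σs)²)(nΣt² − (Σt)²)]
Numerator: 12×7921.35 − 378.9×249.7 = 444.87
Denominator: √[(145465.8 − 143565.21)(68716.44 − 62350.09)] = √[1900.59 × 6366.35] = 3478.4797
r = 444.87 / 3478.4797 ≈ 0.128

0.128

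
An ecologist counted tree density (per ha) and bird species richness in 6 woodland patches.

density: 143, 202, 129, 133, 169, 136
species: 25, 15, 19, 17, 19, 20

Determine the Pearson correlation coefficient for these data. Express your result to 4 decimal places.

n = 6, Σx = 912, Σy = 115, Σx² = 142640, Σy² = 2261, Σxy = 17248
nΣxy − ΣxΣy = 103488 − 104880 = -1392
nΣx² − (Σx)² = 855840 − 831744 = 24096; nΣy² − (Σy)² = 13566 − 13225 = 341
r = -1392 / √(24096 × 341) = -1392 / 2866.4850 ≈ -0.4856

-0.4856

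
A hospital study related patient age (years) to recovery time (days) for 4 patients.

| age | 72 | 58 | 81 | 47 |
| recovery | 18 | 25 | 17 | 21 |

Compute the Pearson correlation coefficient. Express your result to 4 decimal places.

n = 4, Σx = 258, Σy = 81, Σx² = 17318, Σy² = 1679, Σxy = 5110
nΣxy − ΣxΣy = 20440 − 20898 = -458
nΣx² − (Σx)² = 69272 − 66564 = 2708; nΣy² − (Σy)² = 6716 − 6561 = 155
r = -458 / √(2708 × 155) = -458 / 647.8734 ≈ -0.7069

-0.7069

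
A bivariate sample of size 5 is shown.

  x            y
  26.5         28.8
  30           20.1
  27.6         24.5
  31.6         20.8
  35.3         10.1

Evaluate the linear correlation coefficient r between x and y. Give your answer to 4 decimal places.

n = 5, Σx = 151, Σy = 104.3, Σx² = 4608.66, Σy² = 2368.35, Σxy = 3056.21
nΣxy − ΣxΣy = 15281.05 − 15749.3 = -468.25
nΣx² − (Σx)² = 23043.3 − 22801 = 242.3; nΣy² − (Σy)² = 11841.75 − 10878.49 = 963.26
r = -468.25 / √(242.3 × 963.26) = -468.25 / 483.1127 ≈ -0.9692

-0.9692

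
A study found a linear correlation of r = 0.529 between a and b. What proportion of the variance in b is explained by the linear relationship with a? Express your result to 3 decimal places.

0.280

r² = (0.529)² = 0.280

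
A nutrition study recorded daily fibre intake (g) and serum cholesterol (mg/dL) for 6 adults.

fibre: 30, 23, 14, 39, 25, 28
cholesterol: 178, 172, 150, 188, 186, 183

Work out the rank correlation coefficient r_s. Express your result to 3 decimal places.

Rank fibre: 5, 2, 1, 6, 3, 4
Rank cholesterol: 3, 2, 1, 6, 5, 4
d = rank(fibre) − rank(cholesterol): 2, 0, 0, 0, -2, 0; Σd² = 8
ρ = 1 − 6Σd² / [n(n²−1)] = 1 − 6×8 / (6×35) = 1 − 48/210 ≈ 0.771

0.771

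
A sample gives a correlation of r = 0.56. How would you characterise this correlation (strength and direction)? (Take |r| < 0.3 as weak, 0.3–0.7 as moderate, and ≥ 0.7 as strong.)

moderate positive

r = 0.56 > 0 so the relationship is positive.
|r| = 0.56, which falls in the moderate range.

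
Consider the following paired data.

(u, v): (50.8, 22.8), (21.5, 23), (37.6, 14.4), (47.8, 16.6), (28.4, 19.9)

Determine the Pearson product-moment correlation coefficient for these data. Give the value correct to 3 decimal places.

-0.245

n = 5, Σu = 186.1, Σv = 96.7, Σu² = 7548.05, Σv² = 1927.77, Σuv = 3552.82
nΣuv − ΣuΣv = 17764.1 − 17995.87 = -231.77
nΣu² − (Σu)² = 37740.25 − 34633.21 = 3107.04; nΣv² − (Σv)² = 9638.85 − 9350.89 = 287.96
r = -231.77 / √(3107.04 × 287.96) = -231.77 / 945.8875 ≈ -0.245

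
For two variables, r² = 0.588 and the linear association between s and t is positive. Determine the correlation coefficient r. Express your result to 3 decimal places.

0.767

|r| = √0.588 = 0.767
The association is positive, so r = 0.767.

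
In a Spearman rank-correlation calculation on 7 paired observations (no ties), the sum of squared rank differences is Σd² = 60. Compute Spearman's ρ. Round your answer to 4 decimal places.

-0.0714

ρ = 1 − 6Σd² / [n(n²−1)] = 1 − 6×60 / (7×48)
  = 1 − 360/336 = 1 − 1.07143 ≈ -0.0714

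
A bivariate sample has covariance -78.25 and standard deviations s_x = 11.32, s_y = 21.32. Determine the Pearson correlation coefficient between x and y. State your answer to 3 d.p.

r = Cov(x,y) / (s_x · s_y) = -78.25 / (11.32 × 21.32)
  = -78.25 / 241.3424 ≈ -0.324

-0.324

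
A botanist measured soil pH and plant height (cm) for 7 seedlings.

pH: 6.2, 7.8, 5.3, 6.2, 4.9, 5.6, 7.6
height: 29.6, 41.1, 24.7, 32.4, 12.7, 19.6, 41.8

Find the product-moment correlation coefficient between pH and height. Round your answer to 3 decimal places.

n = 7, Σx = 43.6, Σy = 201.9, Σx² = 278.94, Σy² = 6517.91, Σxy = 1325.56
nΣxy − ΣxΣy = 9278.92 − 8802.84 = 476.08
nΣx² − (Σx)² = 1952.58 − 1900.96 = 51.62; nΣy² − (Σy)² = 45625.37 − 40763.61 = 4861.76
r = 476.08 / √(51.62 × 4861.76) = 476.08 / 500.9631 ≈ 0.950

0.950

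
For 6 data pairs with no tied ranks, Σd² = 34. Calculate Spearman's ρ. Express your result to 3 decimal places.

0.029

ρ = 1 − 6Σd² / [n(n²−1)] = 1 − 6×34 / (6×35)
  = 1 − 204/210 = 1 − 0.9714 ≈ 0.029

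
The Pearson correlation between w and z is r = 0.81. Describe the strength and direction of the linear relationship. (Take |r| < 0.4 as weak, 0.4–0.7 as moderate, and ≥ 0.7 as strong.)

strong positive

r = 0.81 > 0 so the relationship is positive.
|r| = 0.81, which falls in the strong range.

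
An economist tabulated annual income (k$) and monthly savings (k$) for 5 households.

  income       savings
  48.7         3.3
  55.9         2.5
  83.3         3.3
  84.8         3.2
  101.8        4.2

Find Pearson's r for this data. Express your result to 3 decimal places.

n = 5, Σx = 374.5, Σy = 16.5, Σx² = 29989.67, Σy² = 55.91, Σxy = 1274.27
nΣxy − ΣxΣy = 6371.35 − 6179.25 = 192.1
nΣx² − (Σx)² = 149948.35 − 140250.25 = 9698.1; nΣy² − (Σy)² = 279.55 − 272.25 = 7.3
r = 192.1 / √(9698.1 × 7.3) = 192.1 / 266.0754 ≈ 0.722

0.722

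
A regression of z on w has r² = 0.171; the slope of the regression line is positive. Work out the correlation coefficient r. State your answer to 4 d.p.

0.4135

|r| = √0.171 = 0.4135
The association is positive, so r = 0.4135.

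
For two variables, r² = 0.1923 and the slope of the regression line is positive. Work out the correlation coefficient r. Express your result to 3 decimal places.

|r| = √0.1923 = 0.439
The association is positive, so r = 0.439.

0.439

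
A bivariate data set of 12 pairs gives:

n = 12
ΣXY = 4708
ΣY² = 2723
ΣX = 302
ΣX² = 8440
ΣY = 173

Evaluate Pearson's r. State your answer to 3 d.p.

r = (nΣXY − ΣXΣY) / √[(nΣX² − (ΣX)²)(nΣY² − (ΣY)²)]
Numerator: 12×4708 − 302×173 = 4250
Denominator: √[(101280 − 91204)(32676 − 29929)] = √[10076 × 2747] = 5261.0619
r = 4250 / 5261.0619 ≈ 0.808

0.808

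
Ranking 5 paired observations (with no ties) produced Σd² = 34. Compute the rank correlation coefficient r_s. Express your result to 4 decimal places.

-0.7000

ρ = 1 − 6Σd² / [n(n²−1)] = 1 − 6×34 / (5×24)
  = 1 − 204/120 = 1 − 1.70000 ≈ -0.7000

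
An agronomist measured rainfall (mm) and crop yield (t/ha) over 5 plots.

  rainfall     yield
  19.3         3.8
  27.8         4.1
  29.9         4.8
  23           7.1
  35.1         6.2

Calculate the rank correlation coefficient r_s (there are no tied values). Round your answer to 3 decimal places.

0.400

Rank rainfall: 1, 3, 4, 2, 5
Rank yield: 1, 2, 3, 5, 4
d = rank(rainfall) − rank(yield): 0, 1, 1, -3, 1; Σd² = 12
ρ = 1 − 6Σd² / [n(n²−1)] = 1 − 6×12 / (5×24) = 1 − 72/120 ≈ 0.400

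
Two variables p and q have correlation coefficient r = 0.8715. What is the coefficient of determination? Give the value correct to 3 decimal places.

r² = (0.8715)² = 0.760

0.760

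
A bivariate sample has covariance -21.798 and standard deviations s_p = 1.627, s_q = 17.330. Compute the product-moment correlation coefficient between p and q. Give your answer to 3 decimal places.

-0.773

r = Cov(p,q) / (s_p · s_q) = -21.798 / (1.627 × 17.330)
  = -21.798 / 28.1959 ≈ -0.773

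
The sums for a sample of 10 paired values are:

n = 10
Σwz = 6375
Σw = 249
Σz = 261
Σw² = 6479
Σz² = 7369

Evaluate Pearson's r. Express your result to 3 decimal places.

r = (nΣwz − ΣwΣz) / √[(nΣw² − (Σw)²)(nΣz² − (Σz)²)]
Numerator: 10×6375 − 249×261 = -1239
Denominator: √[(64790 − 62001)(73690 − 68121)] = √[2789 × 5569] = 3941.0584
r = -1239 / 3941.0584 ≈ -0.314

-0.314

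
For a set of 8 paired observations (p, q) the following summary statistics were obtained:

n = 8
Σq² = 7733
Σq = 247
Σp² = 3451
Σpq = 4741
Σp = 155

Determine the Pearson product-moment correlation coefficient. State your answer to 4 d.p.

r = (nΣpq − ΣpΣq) / √[(nΣp² − (Σp)²)(nΣq² − (Σq)²)]
Numerator: 8×4741 − 155×247 = -357
Denominator: √[(27608 − 24025)(61864 − 61009)] = √[3583 × 855] = 1750.2757
r = -357 / 1750.2757 ≈ -0.2040

-0.2040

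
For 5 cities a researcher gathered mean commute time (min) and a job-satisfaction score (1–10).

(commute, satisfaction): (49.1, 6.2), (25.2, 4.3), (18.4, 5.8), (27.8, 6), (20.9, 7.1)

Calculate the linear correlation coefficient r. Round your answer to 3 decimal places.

n = 5, Σx = 141.4, Σy = 29.4, Σx² = 4594.06, Σy² = 176.98, Σxy = 834.69
nΣxy − ΣxΣy = 4173.45 − 4157.16 = 16.29
nΣx² − (Σx)² = 22970.3 − 19993.96 = 2976.34; nΣy² − (Σy)² = 884.9 − 864.36 = 20.54
r = 16.29 / √(2976.34 × 20.54) = 16.29 / 247.2530 ≈ 0.066

0.066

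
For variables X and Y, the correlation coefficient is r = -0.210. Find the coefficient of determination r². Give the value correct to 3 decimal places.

r² = (-0.210)² = 0.044

0.044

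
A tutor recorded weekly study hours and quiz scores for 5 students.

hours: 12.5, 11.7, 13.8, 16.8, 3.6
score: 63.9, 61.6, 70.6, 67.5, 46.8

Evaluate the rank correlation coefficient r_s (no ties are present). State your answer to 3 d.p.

0.900

Rank hours: 3, 2, 4, 5, 1
Rank score: 3, 2, 5, 4, 1
d = rank(hours) − rank(score): 0, 0, -1, 1, 0; Σd² = 2
ρ = 1 − 6Σd² / [n(n²−1)] = 1 − 6×2 / (5×24) = 1 − 12/120 ≈ 0.900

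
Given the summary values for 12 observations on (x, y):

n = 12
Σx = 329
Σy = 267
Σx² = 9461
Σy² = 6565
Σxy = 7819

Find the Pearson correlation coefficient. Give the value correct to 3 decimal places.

r = (nΣxy − ΣxΣy) / √[(nΣx² − (Σx)²)(nΣy² − (Σy)²)]
Numerator: 12×7819 − 329×267 = 5985
Denominator: √[(113532 − 108241)(78780 − 71289)] = √[5291 × 7491] = 6295.6240
r = 5985 / 6295.6240 ≈ 0.951

0.951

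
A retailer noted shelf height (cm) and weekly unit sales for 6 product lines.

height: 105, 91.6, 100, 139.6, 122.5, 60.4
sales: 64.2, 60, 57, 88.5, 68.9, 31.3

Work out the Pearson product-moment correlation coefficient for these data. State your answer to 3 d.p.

0.975

n = 6, Σx = 619.1, Σy = 369.9, Σx² = 67558.13, Σy² = 24529.79, Σxy = 40622.37
nΣxy − ΣxΣy = 243734.22 − 229005.09 = 14729.13
nΣx² − (Σx)² = 405348.78 − 383284.81 = 22063.97; nΣy² − (Σy)² = 147178.74 − 136826.01 = 10352.73
r = 14729.13 / √(22063.97 × 10352.73) = 14729.13 / 15113.6470 ≈ 0.975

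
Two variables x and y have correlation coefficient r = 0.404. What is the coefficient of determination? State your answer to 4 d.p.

0.1632

r² = (0.404)² = 0.1632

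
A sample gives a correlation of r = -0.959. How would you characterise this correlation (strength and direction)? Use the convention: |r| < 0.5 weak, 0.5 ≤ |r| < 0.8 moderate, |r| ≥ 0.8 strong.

strong negative

r = -0.959 < 0 so the relationship is negative.
|r| = 0.959, which falls in the strong range.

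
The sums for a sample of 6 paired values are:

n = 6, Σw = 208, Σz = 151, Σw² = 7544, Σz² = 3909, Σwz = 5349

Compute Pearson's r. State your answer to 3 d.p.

r = (nΣwz − ΣwΣz) / √[(nΣw² − (Σw)²)(nΣz² − (Σz)²)]
Numerator: 6×5349 − 208×151 = 686
Denominator: √[(45264 − 43264)(23454 − 22801)] = √[2000 × 653] = 1142.8036
r = 686 / 1142.8036 ≈ 0.600

0.600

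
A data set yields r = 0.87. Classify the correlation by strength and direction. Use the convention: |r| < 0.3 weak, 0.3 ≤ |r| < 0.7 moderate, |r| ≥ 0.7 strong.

r = 0.87 > 0 so the relationship is positive.
|r| = 0.87, which falls in the strong range.

strong positive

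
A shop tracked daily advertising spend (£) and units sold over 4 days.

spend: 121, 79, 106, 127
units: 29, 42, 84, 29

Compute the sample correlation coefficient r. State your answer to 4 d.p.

n = 4, Σx = 433, Σy = 184, Σx² = 48247, Σy² = 10502, Σxy = 19414
nΣxy − ΣxΣy = 77656 − 79672 = -2016
nΣx² − (Σx)² = 192988 − 187489 = 5499; nΣy² − (Σy)² = 42008 − 33856 = 8152
r = -2016 / √(5499 × 8152) = -2016 / 6695.3602 ≈ -0.3011

-0.3011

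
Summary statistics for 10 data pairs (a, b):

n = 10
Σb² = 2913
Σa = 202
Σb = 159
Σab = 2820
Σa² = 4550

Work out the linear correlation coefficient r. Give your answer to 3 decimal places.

-0.922

r = (nΣab − ΣaΣb) / √[(nΣa² − (Σa)²)(nΣb² − (Σb)²)]
Numerator: 10×2820 − 202×159 = -3918
Denominator: √[(45500 − 40804)(29130 − 25281)] = √[4696 × 3849] = 4251.4590
r = -3918 / 4251.4590 ≈ -0.922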